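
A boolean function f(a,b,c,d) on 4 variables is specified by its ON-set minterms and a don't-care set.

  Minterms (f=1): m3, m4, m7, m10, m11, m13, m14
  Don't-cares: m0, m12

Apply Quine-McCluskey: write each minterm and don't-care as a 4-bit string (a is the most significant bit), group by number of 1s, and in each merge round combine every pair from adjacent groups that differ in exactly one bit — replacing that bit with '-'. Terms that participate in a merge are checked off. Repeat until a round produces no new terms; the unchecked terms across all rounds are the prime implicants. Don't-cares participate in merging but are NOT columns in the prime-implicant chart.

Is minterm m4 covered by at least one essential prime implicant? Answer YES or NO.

NO

Round 0: 0000✓ 0011✓ 0100✓ 0111✓ 1010✓ 1011✓ 1100✓ 1101✓ 1110✓
Round 1: -011 -100 0-00 0-11 1-10 101- 11-0 110-
PIs = {-011, -100, 0-00, 0-11, 1-10, 101-, 11-0, 110-}
Coverage chart:
  m3: -011,0-11
  m4: -100,0-00
  m7: 0-11 ←essential
  m10: 1-10,101-
  m11: -011,101-
  m13: 110- ←essential
  m14: 1-10,11-0
Essential: 0-11, 110-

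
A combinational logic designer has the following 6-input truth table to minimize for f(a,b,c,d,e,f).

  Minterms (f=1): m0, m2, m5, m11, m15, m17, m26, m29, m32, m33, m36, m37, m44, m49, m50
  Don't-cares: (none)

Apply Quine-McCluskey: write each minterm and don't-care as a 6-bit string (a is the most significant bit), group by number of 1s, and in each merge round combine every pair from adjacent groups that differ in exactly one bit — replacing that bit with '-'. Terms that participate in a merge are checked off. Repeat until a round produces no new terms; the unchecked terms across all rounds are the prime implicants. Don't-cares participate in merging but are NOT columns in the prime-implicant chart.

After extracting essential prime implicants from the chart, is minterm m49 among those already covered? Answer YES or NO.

[col 0] 000000*, 000010*, 000101*, 001011*, 001111*, 010001*, 011010, 011101, 100000*, 100001*, 100100*, 100101*, 101100*, 110001*, 110010
[col 1] -00000, -00101, -10001, 0000-0, 001-11, 1-0001, 10-100, 100-00*, 100-01*, 10000-*, 10010-*
[col 2] 100-0-
Prime implicants: -00000, -00101, -10001, 0000-0, 001-11, 011010, 011101, 1-0001, 10-100, 100-0-, 110010
PI chart (minterm → PIs covering it):
  0 | -00000,0000-0
  2 | 0000-0  (sole → essential)
  5 | -00101  (sole → essential)
  11 | 001-11  (sole → essential)
  15 | 001-11  (sole → essential)
  17 | -10001  (sole → essential)
  26 | 011010  (sole → essential)
  29 | 011101  (sole → essential)
  32 | -00000,100-0-
  33 | 1-0001,100-0-
  36 | 10-100,100-0-
  37 | -00101,100-0-
  44 | 10-100  (sole → essential)
  49 | -10001,1-0001
  50 | 110010  (sole → essential)
Essential prime implicants: -00101, -10001, 0000-0, 001-11, 011010, 011101, 10-100, 110010

YES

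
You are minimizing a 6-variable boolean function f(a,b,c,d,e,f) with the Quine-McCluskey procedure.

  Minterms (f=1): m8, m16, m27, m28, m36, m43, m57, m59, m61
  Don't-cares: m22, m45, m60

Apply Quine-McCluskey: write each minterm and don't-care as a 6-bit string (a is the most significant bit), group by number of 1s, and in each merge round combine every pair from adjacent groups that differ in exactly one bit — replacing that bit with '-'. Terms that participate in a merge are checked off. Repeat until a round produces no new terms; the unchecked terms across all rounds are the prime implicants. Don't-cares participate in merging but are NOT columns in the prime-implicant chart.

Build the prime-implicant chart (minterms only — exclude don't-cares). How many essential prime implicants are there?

6

[col 0] 001000, 010000, 010110, 011011*, 011100*, 100100, 101011*, 101101*, 111001*, 111011*, 111100*, 111101*
[col 1] -11011, -11100, 1-1011, 1-1101, 111-01, 1110-1, 11110-
Prime implicants: -11011, -11100, 001000, 010000, 010110, 1-1011, 1-1101, 100100, 111-01, 1110-1, 11110-
PI chart (minterm → PIs covering it):
  8 | 001000  (sole → essential)
  16 | 010000  (sole → essential)
  27 | -11011  (sole → essential)
  28 | -11100  (sole → essential)
  36 | 100100  (sole → essential)
  43 | 1-1011  (sole → essential)
  57 | 111-01,1110-1
  59 | -11011,1-1011,1110-1
  61 | 1-1101,111-01,11110-
Essential prime implicants: -11011, -11100, 001000, 010000, 1-1011, 100100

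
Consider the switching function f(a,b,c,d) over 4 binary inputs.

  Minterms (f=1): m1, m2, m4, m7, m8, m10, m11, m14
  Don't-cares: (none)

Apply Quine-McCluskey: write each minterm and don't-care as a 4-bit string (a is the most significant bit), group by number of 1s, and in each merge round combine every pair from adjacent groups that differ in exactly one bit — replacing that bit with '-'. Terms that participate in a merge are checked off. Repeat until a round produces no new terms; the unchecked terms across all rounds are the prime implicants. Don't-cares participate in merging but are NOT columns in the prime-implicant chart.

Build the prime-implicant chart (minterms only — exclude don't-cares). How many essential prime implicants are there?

7

[col 0] 0001, 0010*, 0100, 0111, 1000*, 1010*, 1011*, 1110*
[col 1] -010, 1-10, 10-0, 101-
Prime implicants: -010, 0001, 0100, 0111, 1-10, 10-0, 101-
PI chart (minterm → PIs covering it):
  1 | 0001  (sole → essential)
  2 | -010  (sole → essential)
  4 | 0100  (sole → essential)
  7 | 0111  (sole → essential)
  8 | 10-0  (sole → essential)
  10 | -010,1-10,10-0,101-
  11 | 101-  (sole → essential)
  14 | 1-10  (sole → essential)
Essential prime implicants: -010, 0001, 0100, 0111, 1-10, 10-0, 101-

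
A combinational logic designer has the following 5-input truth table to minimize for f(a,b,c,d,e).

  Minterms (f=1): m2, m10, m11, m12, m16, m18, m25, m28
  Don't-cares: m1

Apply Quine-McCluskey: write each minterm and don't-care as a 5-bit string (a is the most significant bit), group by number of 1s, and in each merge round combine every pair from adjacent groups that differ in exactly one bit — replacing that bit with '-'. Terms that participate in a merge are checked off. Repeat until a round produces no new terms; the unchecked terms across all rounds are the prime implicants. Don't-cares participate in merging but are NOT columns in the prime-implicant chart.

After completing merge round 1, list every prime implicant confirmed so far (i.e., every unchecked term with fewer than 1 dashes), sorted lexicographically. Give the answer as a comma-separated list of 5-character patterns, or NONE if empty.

Round 0: 00001 00010✓ 01010✓ 01011✓ 01100✓ 10000✓ 10010✓ 11001 11100✓
Round 1: -0010 -1100 0-010 0101- 100-0
PIs = {-0010, -1100, 0-010, 00001, 0101-, 100-0, 11001}

00001, 11001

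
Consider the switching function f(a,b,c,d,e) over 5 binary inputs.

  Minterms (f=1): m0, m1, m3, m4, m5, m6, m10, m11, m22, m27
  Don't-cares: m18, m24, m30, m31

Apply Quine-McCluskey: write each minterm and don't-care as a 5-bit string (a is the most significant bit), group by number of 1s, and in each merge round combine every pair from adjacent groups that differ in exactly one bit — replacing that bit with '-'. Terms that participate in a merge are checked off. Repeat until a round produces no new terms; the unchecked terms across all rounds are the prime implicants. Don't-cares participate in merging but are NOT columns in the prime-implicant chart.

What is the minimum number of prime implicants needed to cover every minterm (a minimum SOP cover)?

5

Round 0: 00000✓ 00001✓ 00011✓ 00100✓ 00101✓ 00110✓ 01010✓ 01011✓ 10010✓ 10110✓ 11000 11011✓ 11110✓ 11111✓
Round 1: -0110 -1011 0-011 00-00✓ 00-01✓ 000-1 0000-✓ 001-0 0010-✓ 0101- 1-110 10-10 11-11 1111-
Round 2: 00-0-
PIs = {-0110, -1011, 0-011, 00-0-, 000-1, 001-0, 0101-, 1-110, 10-10, 11-11, 11000, 1111-}
Coverage chart:
  m0: 00-0- ←essential
  m1: 00-0-,000-1
  m3: 0-011,000-1
  m4: 00-0-,001-0
  m5: 00-0- ←essential
  m6: -0110,001-0
  m10: 0101- ←essential
  m11: -1011,0-011,0101-
  m22: -0110,1-110,10-10
  m27: -1011,11-11
Essential: 00-0-, 0101-
Petrick residual → -0110, -1011, 0-011
Min cover (5 terms): b'cde' + bc'de + a'c'de + a'b'd' + a'bc'd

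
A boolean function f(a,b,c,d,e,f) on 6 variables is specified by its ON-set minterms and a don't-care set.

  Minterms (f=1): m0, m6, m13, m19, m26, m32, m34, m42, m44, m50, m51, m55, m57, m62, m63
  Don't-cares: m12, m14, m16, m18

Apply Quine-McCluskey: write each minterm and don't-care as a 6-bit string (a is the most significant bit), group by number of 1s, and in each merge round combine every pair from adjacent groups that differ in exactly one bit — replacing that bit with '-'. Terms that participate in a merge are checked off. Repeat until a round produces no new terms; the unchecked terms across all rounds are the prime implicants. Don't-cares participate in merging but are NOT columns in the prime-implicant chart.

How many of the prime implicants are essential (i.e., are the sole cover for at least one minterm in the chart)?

8

size-2^0 implicants → 000000(✓)  000110(✓)  001100(✓)  001101(✓)  001110(✓)  010000(✓)  010010(✓)  010011(✓)  011010(✓)  100000(✓)  100010(✓)  101010(✓)  101100(✓)  110010(✓)  110011(✓)  110111(✓)  111001  111110(✓)  111111(✓)
size-2^1 implicants → -00000  -01100  -10010(✓)  -10011(✓)  0-0000  00-110  0011-0  00110-  01-010  0100-0  01001-(✓)  1-0010  10-010  1000-0  11-111  110-11  11001-(✓)  11111-
size-2^2 implicants → -1001-
Unchecked terms (primes): -00000, -01100, -1001-, 0-0000, 00-110, 0011-0, 00110-, 01-010, 0100-0, 1-0010, 10-010, 1000-0, 11-111, 110-11, 111001, 11111-
Minterm coverage:
  m0 ⊆ -00000,0-0000
  m6 ⊆ 00-110 [E]
  m13 ⊆ 00110- [E]
  m19 ⊆ -1001- [E]
  m26 ⊆ 01-010 [E]
  m32 ⊆ -00000,1000-0
  m34 ⊆ 1-0010,10-010,1000-0
  m42 ⊆ 10-010 [E]
  m44 ⊆ -01100 [E]
  m50 ⊆ -1001-,1-0010
  m51 ⊆ -1001-,110-11
  m55 ⊆ 11-111,110-11
  m57 ⊆ 111001 [E]
  m62 ⊆ 11111- [E]
  m63 ⊆ 11-111,11111-
E = {-01100, -1001-, 00-110, 00110-, 01-010, 10-010, 111001, 11111-}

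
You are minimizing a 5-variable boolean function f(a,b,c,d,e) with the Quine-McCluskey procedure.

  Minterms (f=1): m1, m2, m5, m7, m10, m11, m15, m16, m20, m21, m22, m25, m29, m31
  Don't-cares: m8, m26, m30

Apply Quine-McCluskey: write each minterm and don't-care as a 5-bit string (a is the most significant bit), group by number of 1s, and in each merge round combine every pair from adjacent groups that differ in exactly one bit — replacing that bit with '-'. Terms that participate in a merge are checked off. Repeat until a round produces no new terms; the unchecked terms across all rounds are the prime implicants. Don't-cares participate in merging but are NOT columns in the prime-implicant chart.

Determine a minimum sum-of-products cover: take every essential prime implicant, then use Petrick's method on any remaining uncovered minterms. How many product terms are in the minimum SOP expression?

size-2^0 implicants → 00001(✓)  00010(✓)  00101(✓)  00111(✓)  01000(✓)  01010(✓)  01011(✓)  01111(✓)  10000(✓)  10100(✓)  10101(✓)  10110(✓)  11001(✓)  11010(✓)  11101(✓)  11110(✓)  11111(✓)
size-2^1 implicants → -0101  -1010  -1111  0-010  0-111  00-01  001-1  01-11  010-0  0101-  1-101  1-110  10-00  101-0  1010-  11-01  11-10  111-1  1111-
Unchecked terms (primes): -0101, -1010, -1111, 0-010, 0-111, 00-01, 001-1, 01-11, 010-0, 0101-, 1-101, 1-110, 10-00, 101-0, 1010-, 11-01, 11-10, 111-1, 1111-
Minterm coverage:
  m1 ⊆ 00-01 [E]
  m2 ⊆ 0-010 [E]
  m5 ⊆ -0101,00-01,001-1
  m7 ⊆ 0-111,001-1
  m10 ⊆ -1010,0-010,010-0,0101-
  m11 ⊆ 01-11,0101-
  m15 ⊆ -1111,0-111,01-11
  m16 ⊆ 10-00 [E]
  m20 ⊆ 10-00,101-0,1010-
  m21 ⊆ -0101,1-101,1010-
  m22 ⊆ 1-110,101-0
  m25 ⊆ 11-01 [E]
  m29 ⊆ 1-101,11-01,111-1
  m31 ⊆ -1111,111-1,1111-
E = {0-010, 00-01, 10-00, 11-01}
Petrick residual → -0101, -1111, 0-111, 01-11, 1-110
Cover = b'cd'e + bcde + a'c'de' + a'cde + a'b'd'e + a'bde + acde' + ab'd'e' + abd'e  |cover|=9

9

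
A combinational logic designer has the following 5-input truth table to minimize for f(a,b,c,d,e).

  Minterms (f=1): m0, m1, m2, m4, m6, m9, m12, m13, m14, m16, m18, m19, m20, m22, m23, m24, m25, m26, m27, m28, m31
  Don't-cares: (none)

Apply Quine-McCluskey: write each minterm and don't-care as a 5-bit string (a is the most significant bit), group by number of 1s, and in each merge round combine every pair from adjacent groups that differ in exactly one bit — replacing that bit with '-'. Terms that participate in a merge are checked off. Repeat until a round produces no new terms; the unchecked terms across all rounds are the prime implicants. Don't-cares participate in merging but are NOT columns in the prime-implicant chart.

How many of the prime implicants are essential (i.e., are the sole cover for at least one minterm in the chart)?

3

size-2^0 implicants → 00000(✓)  00001(✓)  00010(✓)  00100(✓)  00110(✓)  01001(✓)  01100(✓)  01101(✓)  01110(✓)  10000(✓)  10010(✓)  10011(✓)  10100(✓)  10110(✓)  10111(✓)  11000(✓)  11001(✓)  11010(✓)  11011(✓)  11100(✓)  11111(✓)
size-2^1 implicants → -0000(✓)  -0010(✓)  -0100(✓)  -0110(✓)  -1001  -1100(✓)  0-001  0-100(✓)  0-110(✓)  00-00(✓)  00-10(✓)  000-0(✓)  0000-  001-0(✓)  01-01  011-0(✓)  0110-  1-000(✓)  1-010(✓)  1-011(✓)  1-100(✓)  1-111(✓)  10-00(✓)  10-10(✓)  10-11(✓)  100-0(✓)  1001-(✓)  101-0(✓)  1011-(✓)  11-00(✓)  11-11(✓)  110-0(✓)  110-1(✓)  1100-(✓)  1101-(✓)
size-2^2 implicants → --100  -0-00(✓)  -0-10(✓)  -00-0(✓)  -01-0(✓)  0-1-0  00--0(✓)  1--00  1--11  1-0-0  1-01-  10--0(✓)  10-1-  110--
size-2^3 implicants → -0--0
Unchecked terms (primes): --100, -0--0, -1001, 0-001, 0-1-0, 0000-, 01-01, 0110-, 1--00, 1--11, 1-0-0, 1-01-, 10-1-, 110--
Minterm coverage:
  m0 ⊆ -0--0,0000-
  m1 ⊆ 0-001,0000-
  m2 ⊆ -0--0 [E]
  m4 ⊆ --100,-0--0,0-1-0
  m6 ⊆ -0--0,0-1-0
  m9 ⊆ -1001,0-001,01-01
  m12 ⊆ --100,0-1-0,0110-
  m13 ⊆ 01-01,0110-
  m14 ⊆ 0-1-0 [E]
  m16 ⊆ -0--0,1--00,1-0-0
  m18 ⊆ -0--0,1-0-0,1-01-,10-1-
  m19 ⊆ 1--11,1-01-,10-1-
  m20 ⊆ --100,-0--0,1--00
  m22 ⊆ -0--0,10-1-
  m23 ⊆ 1--11,10-1-
  m24 ⊆ 1--00,1-0-0,110--
  m25 ⊆ -1001,110--
  m26 ⊆ 1-0-0,1-01-,110--
  m27 ⊆ 1--11,1-01-,110--
  m28 ⊆ --100,1--00
  m31 ⊆ 1--11 [E]
E = {-0--0, 0-1-0, 1--11}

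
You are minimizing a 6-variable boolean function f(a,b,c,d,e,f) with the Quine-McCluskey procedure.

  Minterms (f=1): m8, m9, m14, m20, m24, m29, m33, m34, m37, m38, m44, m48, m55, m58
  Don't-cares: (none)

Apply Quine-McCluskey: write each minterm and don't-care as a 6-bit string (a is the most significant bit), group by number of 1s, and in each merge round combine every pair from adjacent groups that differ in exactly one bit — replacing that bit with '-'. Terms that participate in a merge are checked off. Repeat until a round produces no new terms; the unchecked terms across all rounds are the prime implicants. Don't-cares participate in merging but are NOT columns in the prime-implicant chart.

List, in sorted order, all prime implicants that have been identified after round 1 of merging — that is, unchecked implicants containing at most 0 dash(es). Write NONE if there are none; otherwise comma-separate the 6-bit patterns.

size-2^0 implicants → 001000(✓)  001001(✓)  001110  010100  011000(✓)  011101  100001(✓)  100010(✓)  100101(✓)  100110(✓)  101100  110000  110111  111010
size-2^1 implicants → 0-1000  00100-  100-01  100-10
Unchecked terms (primes): 0-1000, 00100-, 001110, 010100, 011101, 100-01, 100-10, 101100, 110000, 110111, 111010

001110, 010100, 011101, 101100, 110000, 110111, 111010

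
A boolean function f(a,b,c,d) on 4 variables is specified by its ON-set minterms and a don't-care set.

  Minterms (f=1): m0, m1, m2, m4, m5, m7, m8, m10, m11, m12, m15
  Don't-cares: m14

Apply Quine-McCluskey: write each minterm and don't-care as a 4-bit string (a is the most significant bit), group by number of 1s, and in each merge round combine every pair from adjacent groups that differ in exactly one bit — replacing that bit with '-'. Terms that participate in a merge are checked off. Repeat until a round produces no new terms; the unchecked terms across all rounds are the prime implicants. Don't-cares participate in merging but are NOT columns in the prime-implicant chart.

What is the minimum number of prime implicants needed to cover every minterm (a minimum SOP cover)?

Round 0: 0000✓ 0001✓ 0010✓ 0100✓ 0101✓ 0111✓ 1000✓ 1010✓ 1011✓ 1100✓ 1110✓ 1111✓
Round 1: -000✓ -010✓ -100✓ -111 0-00✓ 0-01✓ 00-0✓ 000-✓ 01-1 010-✓ 1-00✓ 1-10✓ 1-11✓ 10-0✓ 101-✓ 11-0✓ 111-✓
Round 2: --00 -0-0 0-0- 1--0 1-1-
PIs = {--00, -0-0, -111, 0-0-, 01-1, 1--0, 1-1-}
Coverage chart:
  m0: --00,-0-0,0-0-
  m1: 0-0- ←essential
  m2: -0-0 ←essential
  m4: --00,0-0-
  m5: 0-0-,01-1
  m7: -111,01-1
  m8: --00,-0-0,1--0
  m10: -0-0,1--0,1-1-
  m11: 1-1- ←essential
  m12: --00,1--0
  m15: -111,1-1-
Essential: -0-0, 0-0-, 1-1-
Petrick residual → --00, -111
Min cover (5 terms): c'd' + b'd' + bcd + a'c' + ac

5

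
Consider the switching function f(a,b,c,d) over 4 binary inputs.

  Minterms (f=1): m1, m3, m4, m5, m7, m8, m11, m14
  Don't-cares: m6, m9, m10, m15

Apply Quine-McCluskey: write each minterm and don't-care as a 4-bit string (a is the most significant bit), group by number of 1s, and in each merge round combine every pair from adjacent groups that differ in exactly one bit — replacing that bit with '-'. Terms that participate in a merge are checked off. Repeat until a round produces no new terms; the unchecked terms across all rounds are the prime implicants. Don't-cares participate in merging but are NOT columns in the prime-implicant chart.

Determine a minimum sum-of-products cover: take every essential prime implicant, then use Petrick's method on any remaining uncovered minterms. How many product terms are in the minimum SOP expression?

4

Round 0: 0001✓ 0011✓ 0100✓ 0101✓ 0110✓ 0111✓ 1000✓ 1001✓ 1010✓ 1011✓ 1110✓ 1111✓
Round 1: -001✓ -011✓ -110✓ -111✓ 0-01✓ 0-11✓ 00-1✓ 01-0✓ 01-1✓ 010-✓ 011-✓ 1-10✓ 1-11✓ 10-0✓ 10-1✓ 100-✓ 101-✓ 111-✓
Round 2: --11 -0-1 -11- 0--1 01-- 1-1- 10--
PIs = {--11, -0-1, -11-, 0--1, 01--, 1-1-, 10--}
Coverage chart:
  m1: -0-1,0--1
  m3: --11,-0-1,0--1
  m4: 01-- ←essential
  m5: 0--1,01--
  m7: --11,-11-,0--1,01--
  m8: 10-- ←essential
  m11: --11,-0-1,1-1-,10--
  m14: -11-,1-1-
Essential: 01--, 10--
Petrick residual → -0-1, -11-
Min cover (4 terms): b'd + bc + a'b + ab'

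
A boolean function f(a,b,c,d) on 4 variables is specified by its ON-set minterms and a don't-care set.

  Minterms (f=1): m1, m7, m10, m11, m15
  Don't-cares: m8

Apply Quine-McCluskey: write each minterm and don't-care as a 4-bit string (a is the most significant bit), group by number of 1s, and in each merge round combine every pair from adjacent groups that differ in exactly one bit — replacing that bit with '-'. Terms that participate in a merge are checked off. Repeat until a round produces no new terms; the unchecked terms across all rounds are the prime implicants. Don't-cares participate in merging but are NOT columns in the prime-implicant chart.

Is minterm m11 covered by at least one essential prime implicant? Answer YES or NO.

NO

[col 0] 0001, 0111*, 1000*, 1010*, 1011*, 1111*
[col 1] -111, 1-11, 10-0, 101-
Prime implicants: -111, 0001, 1-11, 10-0, 101-
PI chart (minterm → PIs covering it):
  1 | 0001  (sole → essential)
  7 | -111  (sole → essential)
  10 | 10-0,101-
  11 | 1-11,101-
  15 | -111,1-11
Essential prime implicants: -111, 0001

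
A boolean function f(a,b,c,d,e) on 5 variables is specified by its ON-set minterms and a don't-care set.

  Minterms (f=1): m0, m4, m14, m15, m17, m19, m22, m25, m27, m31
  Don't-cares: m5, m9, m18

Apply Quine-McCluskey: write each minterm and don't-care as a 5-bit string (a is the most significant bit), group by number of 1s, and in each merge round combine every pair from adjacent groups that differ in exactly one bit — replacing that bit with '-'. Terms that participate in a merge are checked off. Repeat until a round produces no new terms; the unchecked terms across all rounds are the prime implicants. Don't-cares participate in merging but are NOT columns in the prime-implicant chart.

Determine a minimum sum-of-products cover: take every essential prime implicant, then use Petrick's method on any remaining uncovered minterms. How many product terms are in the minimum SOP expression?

5

[col 0] 00000*, 00100*, 00101*, 01001*, 01110*, 01111*, 10001*, 10010*, 10011*, 10110*, 11001*, 11011*, 11111*
[col 1] -1001, -1111, 00-00, 0010-, 0111-, 1-001*, 1-011*, 10-10, 100-1*, 1001-, 11-11, 110-1*
[col 2] 1-0-1
Prime implicants: -1001, -1111, 00-00, 0010-, 0111-, 1-0-1, 10-10, 1001-, 11-11
PI chart (minterm → PIs covering it):
  0 | 00-00  (sole → essential)
  4 | 00-00,0010-
  14 | 0111-  (sole → essential)
  15 | -1111,0111-
  17 | 1-0-1  (sole → essential)
  19 | 1-0-1,1001-
  22 | 10-10  (sole → essential)
  25 | -1001,1-0-1
  27 | 1-0-1,11-11
  31 | -1111,11-11
Essential prime implicants: 00-00, 0111-, 1-0-1, 10-10
Petrick residual → -1111
Minimum SOP uses 5 PIs: bcde + a'b'd'e' + a'bcd + ac'e + ab'de'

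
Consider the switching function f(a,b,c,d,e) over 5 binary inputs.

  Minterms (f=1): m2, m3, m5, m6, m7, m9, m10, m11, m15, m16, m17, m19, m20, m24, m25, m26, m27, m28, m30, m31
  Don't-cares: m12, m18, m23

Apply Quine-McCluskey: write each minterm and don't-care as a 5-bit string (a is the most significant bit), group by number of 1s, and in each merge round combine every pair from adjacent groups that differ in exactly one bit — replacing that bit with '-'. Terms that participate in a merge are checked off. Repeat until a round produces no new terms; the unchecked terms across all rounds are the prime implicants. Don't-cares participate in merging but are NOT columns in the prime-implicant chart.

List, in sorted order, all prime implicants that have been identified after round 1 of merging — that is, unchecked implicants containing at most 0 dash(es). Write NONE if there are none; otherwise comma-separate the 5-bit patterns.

[col 0] 00010*, 00011*, 00101*, 00110*, 00111*, 01001*, 01010*, 01011*, 01100*, 01111*, 10000*, 10001*, 10010*, 10011*, 10100*, 10111*, 11000*, 11001*, 11010*, 11011*, 11100*, 11110*, 11111*
[col 1] -0010*, -0011*, -0111*, -1001*, -1010*, -1011*, -1100, -1111*, 0-010*, 0-011*, 0-111*, 00-10*, 00-11*, 0001-*, 001-1, 0011-*, 01-11*, 010-1*, 0101-*, 1-000*, 1-001*, 1-010*, 1-011*, 1-100*, 1-111*, 10-00*, 10-11*, 100-0*, 100-1*, 1000-*, 1001-*, 11-00*, 11-10*, 11-11*, 110-0*, 110-1*, 1100-*, 1101-*, 111-0*, 1111-*
[col 2] --010*, --011*, --111*, -0-11*, -001-*, -1-11*, -10-1, -101-*, 0--11*, 0-01-*, 00-1-, 1--00, 1--11*, 1-0-0*, 1-0-1*, 1-00-*, 1-01-*, 100--*, 11--0, 11-1-, 110--*
[col 3] ---11, --01-, 1-0--
Prime implicants: ---11, --01-, -10-1, -1100, 00-1-, 001-1, 1--00, 1-0--, 11--0, 11-1-

NONE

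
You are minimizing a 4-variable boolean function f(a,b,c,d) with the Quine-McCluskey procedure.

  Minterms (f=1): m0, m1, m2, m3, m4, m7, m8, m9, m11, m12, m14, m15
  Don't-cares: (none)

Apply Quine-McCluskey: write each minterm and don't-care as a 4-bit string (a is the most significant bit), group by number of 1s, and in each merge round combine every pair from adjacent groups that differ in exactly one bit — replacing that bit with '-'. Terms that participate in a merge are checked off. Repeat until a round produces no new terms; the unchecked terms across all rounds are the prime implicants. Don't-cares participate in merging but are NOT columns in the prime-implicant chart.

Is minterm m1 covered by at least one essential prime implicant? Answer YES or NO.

Round 0: 0000✓ 0001✓ 0010✓ 0011✓ 0100✓ 0111✓ 1000✓ 1001✓ 1011✓ 1100✓ 1110✓ 1111✓
Round 1: -000✓ -001✓ -011✓ -100✓ -111✓ 0-00✓ 0-11✓ 00-0✓ 00-1✓ 000-✓ 001-✓ 1-00✓ 1-11✓ 10-1✓ 100-✓ 11-0 111-
Round 2: --00 --11 -0-1 -00- 00--
PIs = {--00, --11, -0-1, -00-, 00--, 11-0, 111-}
Coverage chart:
  m0: --00,-00-,00--
  m1: -0-1,-00-,00--
  m2: 00-- ←essential
  m3: --11,-0-1,00--
  m4: --00 ←essential
  m7: --11 ←essential
  m8: --00,-00-
  m9: -0-1,-00-
  m11: --11,-0-1
  m12: --00,11-0
  m14: 11-0,111-
  m15: --11,111-
Essential: --00, --11, 00--

YES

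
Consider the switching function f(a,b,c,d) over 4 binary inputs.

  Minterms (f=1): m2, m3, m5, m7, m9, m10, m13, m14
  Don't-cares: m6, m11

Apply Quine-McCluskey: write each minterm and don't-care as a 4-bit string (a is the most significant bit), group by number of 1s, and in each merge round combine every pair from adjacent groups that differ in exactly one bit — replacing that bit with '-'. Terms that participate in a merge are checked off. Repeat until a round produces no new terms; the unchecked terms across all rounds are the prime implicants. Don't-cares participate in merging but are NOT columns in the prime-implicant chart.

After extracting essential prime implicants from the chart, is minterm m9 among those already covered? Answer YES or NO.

NO

Round 0: 0010✓ 0011✓ 0101✓ 0110✓ 0111✓ 1001✓ 1010✓ 1011✓ 1101✓ 1110✓
Round 1: -010✓ -011✓ -101 -110✓ 0-10✓ 0-11✓ 001-✓ 01-1 011-✓ 1-01 1-10✓ 10-1 101-✓
Round 2: --10 -01- 0-1-
PIs = {--10, -01-, -101, 0-1-, 01-1, 1-01, 10-1}
Coverage chart:
  m2: --10,-01-,0-1-
  m3: -01-,0-1-
  m5: -101,01-1
  m7: 0-1-,01-1
  m9: 1-01,10-1
  m10: --10,-01-
  m13: -101,1-01
  m14: --10 ←essential
Essential: --10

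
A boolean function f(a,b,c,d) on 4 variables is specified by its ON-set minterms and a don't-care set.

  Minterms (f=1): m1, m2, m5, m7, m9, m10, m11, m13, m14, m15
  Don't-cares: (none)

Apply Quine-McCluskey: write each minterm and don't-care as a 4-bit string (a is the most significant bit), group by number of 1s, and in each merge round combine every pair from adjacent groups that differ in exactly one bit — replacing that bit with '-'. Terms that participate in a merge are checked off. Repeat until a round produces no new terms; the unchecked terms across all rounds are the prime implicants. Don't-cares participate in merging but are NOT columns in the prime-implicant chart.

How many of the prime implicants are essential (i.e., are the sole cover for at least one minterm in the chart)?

Round 0: 0001✓ 0010✓ 0101✓ 0111✓ 1001✓ 1010✓ 1011✓ 1101✓ 1110✓ 1111✓
Round 1: -001✓ -010 -101✓ -111✓ 0-01✓ 01-1✓ 1-01✓ 1-10✓ 1-11✓ 10-1✓ 101-✓ 11-1✓ 111-✓
Round 2: --01 -1-1 1--1 1-1-
PIs = {--01, -010, -1-1, 1--1, 1-1-}
Coverage chart:
  m1: --01 ←essential
  m2: -010 ←essential
  m5: --01,-1-1
  m7: -1-1 ←essential
  m9: --01,1--1
  m10: -010,1-1-
  m11: 1--1,1-1-
  m13: --01,-1-1,1--1
  m14: 1-1- ←essential
  m15: -1-1,1--1,1-1-
Essential: --01, -010, -1-1, 1-1-

4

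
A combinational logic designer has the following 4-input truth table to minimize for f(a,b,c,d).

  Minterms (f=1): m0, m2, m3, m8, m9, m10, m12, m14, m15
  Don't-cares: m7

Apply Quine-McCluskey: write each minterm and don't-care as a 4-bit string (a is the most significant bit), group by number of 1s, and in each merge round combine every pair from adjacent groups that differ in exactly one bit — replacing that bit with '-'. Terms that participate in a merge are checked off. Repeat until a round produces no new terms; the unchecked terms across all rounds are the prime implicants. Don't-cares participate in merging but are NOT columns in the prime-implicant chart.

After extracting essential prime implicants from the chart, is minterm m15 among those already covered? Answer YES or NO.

[col 0] 0000*, 0010*, 0011*, 0111*, 1000*, 1001*, 1010*, 1100*, 1110*, 1111*
[col 1] -000*, -010*, -111, 0-11, 00-0*, 001-, 1-00*, 1-10*, 10-0*, 100-, 11-0*, 111-
[col 2] -0-0, 1--0
Prime implicants: -0-0, -111, 0-11, 001-, 1--0, 100-, 111-
PI chart (minterm → PIs covering it):
  0 | -0-0  (sole → essential)
  2 | -0-0,001-
  3 | 0-11,001-
  8 | -0-0,1--0,100-
  9 | 100-  (sole → essential)
  10 | -0-0,1--0
  12 | 1--0  (sole → essential)
  14 | 1--0,111-
  15 | -111,111-
Essential prime implicants: -0-0, 1--0, 100-

NO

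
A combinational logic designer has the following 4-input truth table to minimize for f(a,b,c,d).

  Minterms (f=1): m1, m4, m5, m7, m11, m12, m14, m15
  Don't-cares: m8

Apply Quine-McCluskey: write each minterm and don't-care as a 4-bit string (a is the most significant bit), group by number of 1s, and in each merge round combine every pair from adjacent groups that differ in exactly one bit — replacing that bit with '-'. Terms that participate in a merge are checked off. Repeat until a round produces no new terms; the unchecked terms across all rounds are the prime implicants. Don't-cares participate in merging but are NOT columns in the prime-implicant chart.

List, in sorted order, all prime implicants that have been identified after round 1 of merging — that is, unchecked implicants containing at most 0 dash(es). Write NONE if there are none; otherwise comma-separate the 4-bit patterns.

[col 0] 0001*, 0100*, 0101*, 0111*, 1000*, 1011*, 1100*, 1110*, 1111*
[col 1] -100, -111, 0-01, 01-1, 010-, 1-00, 1-11, 11-0, 111-
Prime implicants: -100, -111, 0-01, 01-1, 010-, 1-00, 1-11, 11-0, 111-

NONE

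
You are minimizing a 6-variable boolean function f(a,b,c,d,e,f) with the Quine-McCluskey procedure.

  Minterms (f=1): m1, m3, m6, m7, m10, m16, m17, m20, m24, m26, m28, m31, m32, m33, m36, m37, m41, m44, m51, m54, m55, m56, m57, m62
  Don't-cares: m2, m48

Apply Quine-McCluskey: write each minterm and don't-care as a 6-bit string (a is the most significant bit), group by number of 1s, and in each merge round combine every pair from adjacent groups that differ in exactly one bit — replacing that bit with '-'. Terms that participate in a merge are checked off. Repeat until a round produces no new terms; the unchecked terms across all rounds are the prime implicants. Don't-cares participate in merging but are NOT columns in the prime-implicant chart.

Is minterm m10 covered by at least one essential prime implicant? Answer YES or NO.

NO

Round 0: 000001✓ 000010✓ 000011✓ 000110✓ 000111✓ 001010✓ 010000✓ 010001✓ 010100✓ 011000✓ 011010✓ 011100✓ 011111 100000✓ 100001✓ 100100✓ 100101✓ 101001✓ 101100✓ 110000✓ 110011✓ 110110✓ 110111✓ 111000✓ 111001✓ 111110✓
Round 1: -00001 -10000✓ -11000✓ 0-0001 0-1010 00-010 000-10✓ 000-11✓ 0000-1 00001-✓ 00011-✓ 01-000✓ 01-100✓ 010-00✓ 01000- 011-00✓ 0110-0 1-0000 1-1001 10-001 10-100 100-00✓ 100-01✓ 10000-✓ 10010-✓ 11-000✓ 11-110 110-11 11011- 11100-
Round 2: -1-000 000-1- 01--00 100-0-
PIs = {-00001, -1-000, 0-0001, 0-1010, 00-010, 000-1-, 0000-1, 01--00, 01000-, 0110-0, 011111, 1-0000, 1-1001, 10-001, 10-100, 100-0-, 11-110, 110-11, 11011-, 11100-}
Coverage chart:
  m1: -00001,0-0001,0000-1
  m3: 000-1-,0000-1
  m6: 000-1- ←essential
  m7: 000-1- ←essential
  m10: 0-1010,00-010
  m16: -1-000,01--00,01000-
  m17: 0-0001,01000-
  m20: 01--00 ←essential
  m24: -1-000,01--00,0110-0
  m26: 0-1010,0110-0
  m28: 01--00 ←essential
  m31: 011111 ←essential
  m32: 1-0000,100-0-
  m33: -00001,10-001,100-0-
  m36: 10-100,100-0-
  m37: 100-0- ←essential
  m41: 1-1001,10-001
  m44: 10-100 ←essential
  m51: 110-11 ←essential
  m54: 11-110,11011-
  m55: 110-11,11011-
  m56: -1-000,11100-
  m57: 1-1001,11100-
  m62: 11-110 ←essential
Essential: 000-1-, 01--00, 011111, 10-100, 100-0-, 11-110, 110-11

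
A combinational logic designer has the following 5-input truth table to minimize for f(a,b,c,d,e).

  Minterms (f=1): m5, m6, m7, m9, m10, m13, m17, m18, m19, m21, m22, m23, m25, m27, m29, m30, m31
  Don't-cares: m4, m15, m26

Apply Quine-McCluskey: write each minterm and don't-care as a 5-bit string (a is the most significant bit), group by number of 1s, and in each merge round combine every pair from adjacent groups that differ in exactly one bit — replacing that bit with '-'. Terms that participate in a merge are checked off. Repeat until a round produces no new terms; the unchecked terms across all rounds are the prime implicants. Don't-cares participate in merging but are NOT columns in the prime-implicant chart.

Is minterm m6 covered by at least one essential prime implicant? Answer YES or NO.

NO

Round 0: 00100✓ 00101✓ 00110✓ 00111✓ 01001✓ 01010✓ 01101✓ 01111✓ 10001✓ 10010✓ 10011✓ 10101✓ 10110✓ 10111✓ 11001✓ 11010✓ 11011✓ 11101✓ 11110✓ 11111✓
Round 1: -0101✓ -0110✓ -0111✓ -1001✓ -1010 -1101✓ -1111✓ 0-101✓ 0-111✓ 001-0✓ 001-1✓ 0010-✓ 0011-✓ 01-01✓ 011-1✓ 1-001✓ 1-010✓ 1-011✓ 1-101✓ 1-110✓ 1-111✓ 10-01✓ 10-10✓ 10-11✓ 100-1✓ 1001-✓ 101-1✓ 1011-✓ 11-01✓ 11-10✓ 11-11✓ 110-1✓ 1101-✓ 111-1✓ 1111-✓
Round 2: --101✓ --111✓ -01-1✓ -011- -1-01 -11-1✓ 0-1-1✓ 001-- 1--01✓ 1--10✓ 1--11✓ 1-0-1✓ 1-01-✓ 1-1-1✓ 1-11-✓ 10--1✓ 10-1-✓ 11--1✓ 11-1-✓
Round 3: --1-1 1---1 1--1-
PIs = {--1-1, -011-, -1-01, -1010, 001--, 1---1, 1--1-}
Coverage chart:
  m5: --1-1,001--
  m6: -011-,001--
  m7: --1-1,-011-,001--
  m9: -1-01 ←essential
  m10: -1010 ←essential
  m13: --1-1,-1-01
  m17: 1---1 ←essential
  m18: 1--1- ←essential
  m19: 1---1,1--1-
  m21: --1-1,1---1
  m22: -011-,1--1-
  m23: --1-1,-011-,1---1,1--1-
  m25: -1-01,1---1
  m27: 1---1,1--1-
  m29: --1-1,-1-01,1---1
  m30: 1--1- ←essential
  m31: --1-1,1---1,1--1-
Essential: -1-01, -1010, 1---1, 1--1-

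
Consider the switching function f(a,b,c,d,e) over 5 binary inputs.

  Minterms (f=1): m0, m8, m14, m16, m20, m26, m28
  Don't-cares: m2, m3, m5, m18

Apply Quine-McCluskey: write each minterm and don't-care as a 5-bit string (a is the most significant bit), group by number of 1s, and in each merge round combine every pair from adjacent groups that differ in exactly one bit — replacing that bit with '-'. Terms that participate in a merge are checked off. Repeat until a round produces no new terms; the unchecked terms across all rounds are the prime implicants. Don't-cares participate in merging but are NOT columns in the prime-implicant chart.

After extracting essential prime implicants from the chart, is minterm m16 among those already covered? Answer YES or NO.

NO

size-2^0 implicants → 00000(✓)  00010(✓)  00011(✓)  00101  01000(✓)  01110  10000(✓)  10010(✓)  10100(✓)  11010(✓)  11100(✓)
size-2^1 implicants → -0000(✓)  -0010(✓)  0-000  000-0(✓)  0001-  1-010  1-100  10-00  100-0(✓)
size-2^2 implicants → -00-0
Unchecked terms (primes): -00-0, 0-000, 0001-, 00101, 01110, 1-010, 1-100, 10-00
Minterm coverage:
  m0 ⊆ -00-0,0-000
  m8 ⊆ 0-000 [E]
  m14 ⊆ 01110 [E]
  m16 ⊆ -00-0,10-00
  m20 ⊆ 1-100,10-00
  m26 ⊆ 1-010 [E]
  m28 ⊆ 1-100 [E]
E = {0-000, 01110, 1-010, 1-100}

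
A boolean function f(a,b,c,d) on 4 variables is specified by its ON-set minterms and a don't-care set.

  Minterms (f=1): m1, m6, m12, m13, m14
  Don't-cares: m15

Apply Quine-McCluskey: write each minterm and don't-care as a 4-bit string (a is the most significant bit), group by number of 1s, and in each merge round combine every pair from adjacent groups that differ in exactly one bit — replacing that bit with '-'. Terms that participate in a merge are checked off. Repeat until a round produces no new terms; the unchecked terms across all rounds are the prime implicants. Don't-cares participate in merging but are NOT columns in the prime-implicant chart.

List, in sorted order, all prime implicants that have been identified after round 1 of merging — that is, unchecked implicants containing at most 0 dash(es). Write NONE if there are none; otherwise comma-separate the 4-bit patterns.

0001

size-2^0 implicants → 0001  0110(✓)  1100(✓)  1101(✓)  1110(✓)  1111(✓)
size-2^1 implicants → -110  11-0(✓)  11-1(✓)  110-(✓)  111-(✓)
size-2^2 implicants → 11--
Unchecked terms (primes): -110, 0001, 11--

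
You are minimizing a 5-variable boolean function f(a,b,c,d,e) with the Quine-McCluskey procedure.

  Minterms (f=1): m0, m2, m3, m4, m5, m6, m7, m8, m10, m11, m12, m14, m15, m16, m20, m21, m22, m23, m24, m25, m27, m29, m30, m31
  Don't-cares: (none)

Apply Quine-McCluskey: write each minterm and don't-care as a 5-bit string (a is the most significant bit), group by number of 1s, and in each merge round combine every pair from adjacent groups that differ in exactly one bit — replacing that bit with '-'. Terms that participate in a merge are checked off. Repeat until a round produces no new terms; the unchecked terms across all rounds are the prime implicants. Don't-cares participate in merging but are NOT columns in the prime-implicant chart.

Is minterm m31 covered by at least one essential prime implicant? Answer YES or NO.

size-2^0 implicants → 00000(✓)  00010(✓)  00011(✓)  00100(✓)  00101(✓)  00110(✓)  00111(✓)  01000(✓)  01010(✓)  01011(✓)  01100(✓)  01110(✓)  01111(✓)  10000(✓)  10100(✓)  10101(✓)  10110(✓)  10111(✓)  11000(✓)  11001(✓)  11011(✓)  11101(✓)  11110(✓)  11111(✓)
size-2^1 implicants → -0000(✓)  -0100(✓)  -0101(✓)  -0110(✓)  -0111(✓)  -1000(✓)  -1011(✓)  -1110(✓)  -1111(✓)  0-000(✓)  0-010(✓)  0-011(✓)  0-100(✓)  0-110(✓)  0-111(✓)  00-00(✓)  00-10(✓)  00-11(✓)  000-0(✓)  0001-(✓)  001-0(✓)  001-1(✓)  0010-(✓)  0011-(✓)  01-00(✓)  01-10(✓)  01-11(✓)  010-0(✓)  0101-(✓)  011-0(✓)  0111-(✓)  1-000(✓)  1-101(✓)  1-110(✓)  1-111(✓)  10-00(✓)  101-0(✓)  101-1(✓)  1010-(✓)  1011-(✓)  11-01(✓)  11-11(✓)  110-1(✓)  1100-  111-1(✓)  1111-(✓)
size-2^2 implicants → --000  --110(✓)  --111(✓)  -0-00  -01-0(✓)  -01-1(✓)  -010-(✓)  -011-(✓)  -1-11  -111-(✓)  0--00(✓)  0--10(✓)  0--11(✓)  0-0-0(✓)  0-01-(✓)  0-1-0(✓)  0-11-(✓)  00--0(✓)  00-1-(✓)  001--(✓)  01--0(✓)  01-1-(✓)  1-1-1  1-11-(✓)  101--(✓)  11--1
size-2^3 implicants → --11-  -01--  0---0  0--1-
Unchecked terms (primes): --000, --11-, -0-00, -01--, -1-11, 0---0, 0--1-, 1-1-1, 11--1, 1100-
Minterm coverage:
  m0 ⊆ --000,-0-00,0---0
  m2 ⊆ 0---0,0--1-
  m3 ⊆ 0--1- [E]
  m4 ⊆ -0-00,-01--,0---0
  m5 ⊆ -01-- [E]
  m6 ⊆ --11-,-01--,0---0,0--1-
  m7 ⊆ --11-,-01--,0--1-
  m8 ⊆ --000,0---0
  m10 ⊆ 0---0,0--1-
  m11 ⊆ -1-11,0--1-
  m12 ⊆ 0---0 [E]
  m14 ⊆ --11-,0---0,0--1-
  m15 ⊆ --11-,-1-11,0--1-
  m16 ⊆ --000,-0-00
  m20 ⊆ -0-00,-01--
  m21 ⊆ -01--,1-1-1
  m22 ⊆ --11-,-01--
  m23 ⊆ --11-,-01--,1-1-1
  m24 ⊆ --000,1100-
  m25 ⊆ 11--1,1100-
  m27 ⊆ -1-11,11--1
  m29 ⊆ 1-1-1,11--1
  m30 ⊆ --11- [E]
  m31 ⊆ --11-,-1-11,1-1-1,11--1
E = {--11-, -01--, 0---0, 0--1-}

YES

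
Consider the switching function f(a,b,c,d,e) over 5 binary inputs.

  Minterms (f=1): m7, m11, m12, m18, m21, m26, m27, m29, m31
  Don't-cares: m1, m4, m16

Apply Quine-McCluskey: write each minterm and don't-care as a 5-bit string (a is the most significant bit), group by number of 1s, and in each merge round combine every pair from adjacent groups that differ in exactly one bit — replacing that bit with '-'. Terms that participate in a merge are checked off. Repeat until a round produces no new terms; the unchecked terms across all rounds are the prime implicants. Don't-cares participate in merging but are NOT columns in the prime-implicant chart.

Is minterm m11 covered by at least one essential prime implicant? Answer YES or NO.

YES

[col 0] 00001, 00100*, 00111, 01011*, 01100*, 10000*, 10010*, 10101*, 11010*, 11011*, 11101*, 11111*
[col 1] -1011, 0-100, 1-010, 1-101, 100-0, 11-11, 1101-, 111-1
Prime implicants: -1011, 0-100, 00001, 00111, 1-010, 1-101, 100-0, 11-11, 1101-, 111-1
PI chart (minterm → PIs covering it):
  7 | 00111  (sole → essential)
  11 | -1011  (sole → essential)
  12 | 0-100  (sole → essential)
  18 | 1-010,100-0
  21 | 1-101  (sole → essential)
  26 | 1-010,1101-
  27 | -1011,11-11,1101-
  29 | 1-101,111-1
  31 | 11-11,111-1
Essential prime implicants: -1011, 0-100, 00111, 1-101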